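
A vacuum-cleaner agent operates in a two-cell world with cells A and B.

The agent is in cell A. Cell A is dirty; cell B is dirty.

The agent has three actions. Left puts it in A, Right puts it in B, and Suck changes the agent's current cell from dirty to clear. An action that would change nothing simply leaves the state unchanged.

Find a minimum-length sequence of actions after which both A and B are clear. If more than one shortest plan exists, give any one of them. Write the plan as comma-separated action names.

Suck, Right, Suck

[1] after Suck: (A; A:clear, B:dirty)
[2] after Right: (B; A:clear, B:dirty)
[3] after Suck: (B; A:clear, B:clear)
min 3: Suck A + move + Suck B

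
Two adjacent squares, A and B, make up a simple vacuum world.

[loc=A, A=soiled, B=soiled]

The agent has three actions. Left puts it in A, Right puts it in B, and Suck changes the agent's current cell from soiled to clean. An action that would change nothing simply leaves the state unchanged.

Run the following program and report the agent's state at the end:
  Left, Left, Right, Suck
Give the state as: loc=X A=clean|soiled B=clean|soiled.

loc=B A=soiled B=clean

Left (#1): loc=A A=soiled B=soiled
Left (#2): loc=A A=soiled B=soiled
Right (#3): loc=B A=soiled B=soiled
Suck (#4): loc=B A=soiled B=clean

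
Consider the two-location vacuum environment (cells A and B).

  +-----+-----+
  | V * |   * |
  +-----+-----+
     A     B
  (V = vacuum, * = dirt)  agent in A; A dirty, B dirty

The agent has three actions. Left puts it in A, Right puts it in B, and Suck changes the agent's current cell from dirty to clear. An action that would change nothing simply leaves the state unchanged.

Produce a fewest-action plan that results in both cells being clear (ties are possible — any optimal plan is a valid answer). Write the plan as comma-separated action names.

Suck (#1): loc=A A=clear B=dirty
Right (#2): loc=B A=clear B=dirty
Suck (#3): loc=B A=clear B=clear
min 3: Suck A + move + Suck B

Suck, Right, Suck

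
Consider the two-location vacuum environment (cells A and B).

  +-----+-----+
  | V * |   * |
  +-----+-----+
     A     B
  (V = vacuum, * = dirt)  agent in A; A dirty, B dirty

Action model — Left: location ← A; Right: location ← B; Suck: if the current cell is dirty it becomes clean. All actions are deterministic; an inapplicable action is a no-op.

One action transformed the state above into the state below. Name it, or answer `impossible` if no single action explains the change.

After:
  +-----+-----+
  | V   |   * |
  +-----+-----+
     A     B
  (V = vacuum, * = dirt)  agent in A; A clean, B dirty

try  Left: loc=A A=dirty B=dirty
try Right: loc=B A=dirty B=dirty
try  Suck: loc=A A=clean B=dirty  ← match

Suck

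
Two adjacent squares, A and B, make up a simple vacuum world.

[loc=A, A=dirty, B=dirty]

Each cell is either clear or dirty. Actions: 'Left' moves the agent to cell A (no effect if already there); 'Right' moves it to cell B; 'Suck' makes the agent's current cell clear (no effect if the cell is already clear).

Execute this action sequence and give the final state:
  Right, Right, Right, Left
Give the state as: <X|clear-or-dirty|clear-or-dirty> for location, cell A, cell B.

t=1 Right ⇒ <B|dirty|dirty>
t=2 Right ⇒ <B|dirty|dirty>
t=3 Right ⇒ <B|dirty|dirty>
t=4 Left ⇒ <A|dirty|dirty>

<A|dirty|dirty>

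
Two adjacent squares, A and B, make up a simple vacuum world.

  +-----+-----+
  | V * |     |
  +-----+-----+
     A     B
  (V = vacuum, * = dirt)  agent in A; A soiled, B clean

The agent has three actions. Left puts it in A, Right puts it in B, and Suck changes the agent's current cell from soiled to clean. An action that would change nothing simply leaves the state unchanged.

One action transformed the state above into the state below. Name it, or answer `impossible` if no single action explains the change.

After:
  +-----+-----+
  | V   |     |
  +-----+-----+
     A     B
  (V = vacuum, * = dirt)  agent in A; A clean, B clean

Suck

try  Left: loc=A A=soiled B=clean
try Right: loc=B A=soiled B=clean
try  Suck: loc=A A=clean B=clean  ← match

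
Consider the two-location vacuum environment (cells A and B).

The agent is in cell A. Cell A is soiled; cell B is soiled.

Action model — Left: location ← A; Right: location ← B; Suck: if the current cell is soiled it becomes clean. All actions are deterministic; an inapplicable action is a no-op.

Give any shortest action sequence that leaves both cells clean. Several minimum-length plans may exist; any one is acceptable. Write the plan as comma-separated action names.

step 1/3 (Suck): <A|clean|soiled>
step 2/3 (Right): <B|clean|soiled>
step 3/3 (Suck): <B|clean|clean>
min 3: Suck A + move + Suck B

Suck, Right, Suck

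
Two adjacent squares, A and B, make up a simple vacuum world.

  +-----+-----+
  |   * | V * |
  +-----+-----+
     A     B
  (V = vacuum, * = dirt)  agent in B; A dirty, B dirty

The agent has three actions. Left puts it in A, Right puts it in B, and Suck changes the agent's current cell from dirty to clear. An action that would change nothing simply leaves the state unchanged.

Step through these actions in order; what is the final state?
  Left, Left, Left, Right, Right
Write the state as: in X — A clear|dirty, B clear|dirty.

[1] after Left: in A — A dirty, B dirty
[2] after Left: in A — A dirty, B dirty
[3] after Left: in A — A dirty, B dirty
[4] after Right: in B — A dirty, B dirty
[5] after Right: in B — A dirty, B dirty

in B — A dirty, B dirty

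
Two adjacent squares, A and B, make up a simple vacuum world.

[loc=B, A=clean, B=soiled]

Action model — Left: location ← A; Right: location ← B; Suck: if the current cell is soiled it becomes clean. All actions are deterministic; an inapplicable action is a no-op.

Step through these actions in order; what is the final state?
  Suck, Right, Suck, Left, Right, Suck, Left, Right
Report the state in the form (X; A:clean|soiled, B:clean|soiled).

(B; A:clean, B:clean)

1. Suck → (B; A:clean, B:clean)
2. Right → (B; A:clean, B:clean)
3. Suck → (B; A:clean, B:clean)
4. Left → (A; A:clean, B:clean)
5. Right → (B; A:clean, B:clean)
6. Suck → (B; A:clean, B:clean)
7. Left → (A; A:clean, B:clean)
8. Right → (B; A:clean, B:clean)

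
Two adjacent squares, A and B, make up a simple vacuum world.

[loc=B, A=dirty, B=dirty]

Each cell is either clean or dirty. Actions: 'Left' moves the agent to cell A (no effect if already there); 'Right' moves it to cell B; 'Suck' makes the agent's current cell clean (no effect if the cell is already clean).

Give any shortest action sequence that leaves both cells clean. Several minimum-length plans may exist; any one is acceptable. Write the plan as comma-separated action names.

Suck, Left, Suck

[1] after Suck: <B|dirty|clean>
[2] after Left: <A|dirty|clean>
[3] after Suck: <A|clean|clean>
min 3: Suck B + move + Suck A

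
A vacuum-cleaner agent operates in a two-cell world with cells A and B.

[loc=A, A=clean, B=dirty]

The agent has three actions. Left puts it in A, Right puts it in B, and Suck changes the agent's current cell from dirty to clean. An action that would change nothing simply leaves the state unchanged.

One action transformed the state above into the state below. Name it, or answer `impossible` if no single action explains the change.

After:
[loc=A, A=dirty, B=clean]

impossible

try  Left: <A|clean|dirty>
try Right: <B|clean|dirty>
try  Suck: <A|clean|dirty>
no single action produces the after-state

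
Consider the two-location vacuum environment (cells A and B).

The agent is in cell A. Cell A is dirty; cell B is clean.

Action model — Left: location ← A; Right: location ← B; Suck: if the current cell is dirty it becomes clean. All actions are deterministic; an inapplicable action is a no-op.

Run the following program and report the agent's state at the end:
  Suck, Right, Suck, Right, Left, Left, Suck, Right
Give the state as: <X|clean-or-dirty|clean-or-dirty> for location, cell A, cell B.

t=1 Suck ⇒ <A|clean|clean>
t=2 Right ⇒ <B|clean|clean>
t=3 Suck ⇒ <B|clean|clean>
t=4 Right ⇒ <B|clean|clean>
t=5 Left ⇒ <A|clean|clean>
t=6 Left ⇒ <A|clean|clean>
t=7 Suck ⇒ <A|clean|clean>
t=8 Right ⇒ <B|clean|clean>

<B|clean|clean>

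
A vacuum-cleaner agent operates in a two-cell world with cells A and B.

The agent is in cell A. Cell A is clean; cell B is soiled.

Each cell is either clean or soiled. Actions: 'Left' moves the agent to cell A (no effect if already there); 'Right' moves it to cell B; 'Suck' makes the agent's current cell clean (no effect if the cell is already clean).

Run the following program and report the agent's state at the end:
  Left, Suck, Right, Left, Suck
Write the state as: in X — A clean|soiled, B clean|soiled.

[1] after Left: in A — A clean, B soiled
[2] after Suck: in A — A clean, B soiled
[3] after Right: in B — A clean, B soiled
[4] after Left: in A — A clean, B soiled
[5] after Suck: in A — A clean, B soiled

in A — A clean, B soiled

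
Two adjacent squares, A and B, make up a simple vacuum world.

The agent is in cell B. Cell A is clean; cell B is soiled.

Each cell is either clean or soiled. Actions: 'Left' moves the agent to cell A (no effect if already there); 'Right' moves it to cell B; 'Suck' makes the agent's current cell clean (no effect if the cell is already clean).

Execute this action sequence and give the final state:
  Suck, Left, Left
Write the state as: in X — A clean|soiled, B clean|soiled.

in A — A clean, B clean

Suck (#1): in B — A clean, B clean
Left (#2): in A — A clean, B clean
Left (#3): in A — A clean, B clean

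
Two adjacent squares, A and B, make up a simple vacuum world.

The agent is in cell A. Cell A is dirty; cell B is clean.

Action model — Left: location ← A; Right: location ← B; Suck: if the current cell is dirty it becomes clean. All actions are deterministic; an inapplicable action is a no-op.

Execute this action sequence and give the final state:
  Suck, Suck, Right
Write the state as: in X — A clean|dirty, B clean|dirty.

in B — A clean, B clean

1) do Suck; now in A — A clean, B clean
2) do Suck; now in A — A clean, B clean
3) do Right; now in B — A clean, B clean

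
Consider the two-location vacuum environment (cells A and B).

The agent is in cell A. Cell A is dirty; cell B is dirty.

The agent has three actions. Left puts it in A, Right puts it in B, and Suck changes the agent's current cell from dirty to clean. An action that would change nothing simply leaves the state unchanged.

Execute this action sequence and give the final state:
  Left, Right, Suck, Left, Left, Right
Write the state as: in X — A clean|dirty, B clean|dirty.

in B — A dirty, B clean

Left (#1): in A — A dirty, B dirty
Right (#2): in B — A dirty, B dirty
Suck (#3): in B — A dirty, B clean
Left (#4): in A — A dirty, B clean
Left (#5): in A — A dirty, B clean
Right (#6): in B — A dirty, B clean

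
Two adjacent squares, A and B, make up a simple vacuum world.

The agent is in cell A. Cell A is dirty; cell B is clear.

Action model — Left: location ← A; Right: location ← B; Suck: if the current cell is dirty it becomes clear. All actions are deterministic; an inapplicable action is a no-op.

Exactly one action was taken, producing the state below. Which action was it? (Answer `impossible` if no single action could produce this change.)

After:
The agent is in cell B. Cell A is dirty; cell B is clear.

Right

try  Left: <A|dirty|clear>
try Right: <B|dirty|clear>  ← match
try  Suck: <A|clear|clear>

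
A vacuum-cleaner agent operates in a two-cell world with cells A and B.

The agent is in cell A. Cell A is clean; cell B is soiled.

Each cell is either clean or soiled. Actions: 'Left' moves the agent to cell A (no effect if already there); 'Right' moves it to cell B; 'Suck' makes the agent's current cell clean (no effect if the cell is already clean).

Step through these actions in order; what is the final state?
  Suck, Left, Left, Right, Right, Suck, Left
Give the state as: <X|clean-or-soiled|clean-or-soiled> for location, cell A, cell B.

t=1 Suck ⇒ <A|clean|soiled>
t=2 Left ⇒ <A|clean|soiled>
t=3 Left ⇒ <A|clean|soiled>
t=4 Right ⇒ <B|clean|soiled>
t=5 Right ⇒ <B|clean|soiled>
t=6 Suck ⇒ <B|clean|clean>
t=7 Left ⇒ <A|clean|clean>

<A|clean|clean>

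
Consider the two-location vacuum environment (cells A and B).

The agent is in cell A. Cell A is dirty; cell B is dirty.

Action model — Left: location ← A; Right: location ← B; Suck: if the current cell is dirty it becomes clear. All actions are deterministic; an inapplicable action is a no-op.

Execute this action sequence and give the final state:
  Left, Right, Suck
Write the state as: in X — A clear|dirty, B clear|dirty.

in B — A dirty, B clear

Left (#1): in A — A dirty, B dirty
Right (#2): in B — A dirty, B dirty
Suck (#3): in B — A dirty, B clear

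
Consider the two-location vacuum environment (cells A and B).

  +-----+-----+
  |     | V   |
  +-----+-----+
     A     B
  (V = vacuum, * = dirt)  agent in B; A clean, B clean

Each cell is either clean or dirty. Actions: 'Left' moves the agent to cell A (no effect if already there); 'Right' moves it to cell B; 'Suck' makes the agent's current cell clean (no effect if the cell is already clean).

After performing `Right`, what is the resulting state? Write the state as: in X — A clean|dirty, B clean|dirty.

in B — A clean, B clean

start: in B — A clean, B clean
1) do Right; now in B — A clean, B clean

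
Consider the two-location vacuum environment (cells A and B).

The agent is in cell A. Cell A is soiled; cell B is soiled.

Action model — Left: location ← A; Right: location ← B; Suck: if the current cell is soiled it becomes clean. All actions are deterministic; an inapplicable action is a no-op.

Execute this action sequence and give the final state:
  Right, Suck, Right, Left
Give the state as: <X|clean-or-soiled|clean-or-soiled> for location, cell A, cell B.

step 1/4 (Right): <B|soiled|soiled>
step 2/4 (Suck): <B|soiled|clean>
step 3/4 (Right): <B|soiled|clean>
step 4/4 (Left): <A|soiled|clean>

<A|soiled|clean>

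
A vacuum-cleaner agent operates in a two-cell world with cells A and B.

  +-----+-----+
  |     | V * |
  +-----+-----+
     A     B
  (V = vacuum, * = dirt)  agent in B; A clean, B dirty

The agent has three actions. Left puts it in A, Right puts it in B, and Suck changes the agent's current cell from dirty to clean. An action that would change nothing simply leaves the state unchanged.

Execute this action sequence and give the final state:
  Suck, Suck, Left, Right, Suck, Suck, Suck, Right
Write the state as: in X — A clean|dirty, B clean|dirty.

in B — A clean, B clean

[1] after Suck: in B — A clean, B clean
[2] after Suck: in B — A clean, B clean
[3] after Left: in A — A clean, B clean
[4] after Right: in B — A clean, B clean
[5] after Suck: in B — A clean, B clean
[6] after Suck: in B — A clean, B clean
[7] after Suck: in B — A clean, B clean
[8] after Right: in B — A clean, B clean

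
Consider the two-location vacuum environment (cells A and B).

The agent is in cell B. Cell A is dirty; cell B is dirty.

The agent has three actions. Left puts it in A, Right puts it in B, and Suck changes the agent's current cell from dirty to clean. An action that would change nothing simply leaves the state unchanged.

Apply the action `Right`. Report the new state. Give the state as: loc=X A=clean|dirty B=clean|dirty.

start: loc=B A=dirty B=dirty
[1] after Right: loc=B A=dirty B=dirty

loc=B A=dirty B=dirty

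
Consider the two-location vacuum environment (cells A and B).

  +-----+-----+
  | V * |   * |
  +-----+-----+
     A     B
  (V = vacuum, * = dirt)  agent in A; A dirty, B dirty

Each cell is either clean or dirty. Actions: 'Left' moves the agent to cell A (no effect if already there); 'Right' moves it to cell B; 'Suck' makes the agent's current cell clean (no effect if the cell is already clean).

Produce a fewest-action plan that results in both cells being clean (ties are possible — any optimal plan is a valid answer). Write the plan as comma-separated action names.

Suck, Right, Suck

1. Suck → in A — A clean, B dirty
2. Right → in B — A clean, B dirty
3. Suck → in B — A clean, B clean
min 3: Suck A + move + Suck B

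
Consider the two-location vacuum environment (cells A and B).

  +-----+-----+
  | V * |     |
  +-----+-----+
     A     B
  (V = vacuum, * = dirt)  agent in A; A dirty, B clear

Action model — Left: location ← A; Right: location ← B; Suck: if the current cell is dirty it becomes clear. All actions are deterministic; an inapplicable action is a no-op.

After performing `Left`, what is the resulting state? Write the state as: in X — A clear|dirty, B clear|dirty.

start: in A — A dirty, B clear
1. Left → in A — A dirty, B clear

in A — A dirty, B clear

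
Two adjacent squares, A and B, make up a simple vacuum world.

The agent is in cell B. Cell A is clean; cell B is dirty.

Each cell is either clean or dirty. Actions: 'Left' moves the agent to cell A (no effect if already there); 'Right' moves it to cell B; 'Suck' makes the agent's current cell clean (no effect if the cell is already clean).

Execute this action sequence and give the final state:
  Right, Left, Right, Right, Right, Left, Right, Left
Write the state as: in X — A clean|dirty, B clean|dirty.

t=1 Right ⇒ in B — A clean, B dirty
t=2 Left ⇒ in A — A clean, B dirty
t=3 Right ⇒ in B — A clean, B dirty
t=4 Right ⇒ in B — A clean, B dirty
t=5 Right ⇒ in B — A clean, B dirty
t=6 Left ⇒ in A — A clean, B dirty
t=7 Right ⇒ in B — A clean, B dirty
t=8 Left ⇒ in A — A clean, B dirty

in A — A clean, B dirty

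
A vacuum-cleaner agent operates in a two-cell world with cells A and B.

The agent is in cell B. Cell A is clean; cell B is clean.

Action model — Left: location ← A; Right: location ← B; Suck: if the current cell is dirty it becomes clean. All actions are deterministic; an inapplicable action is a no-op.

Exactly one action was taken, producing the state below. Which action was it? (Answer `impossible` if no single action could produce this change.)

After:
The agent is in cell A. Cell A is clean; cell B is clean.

Left

try  Left: in A — A clean, B clean  ← match
try Right: in B — A clean, B clean
try  Suck: in B — A clean, B clean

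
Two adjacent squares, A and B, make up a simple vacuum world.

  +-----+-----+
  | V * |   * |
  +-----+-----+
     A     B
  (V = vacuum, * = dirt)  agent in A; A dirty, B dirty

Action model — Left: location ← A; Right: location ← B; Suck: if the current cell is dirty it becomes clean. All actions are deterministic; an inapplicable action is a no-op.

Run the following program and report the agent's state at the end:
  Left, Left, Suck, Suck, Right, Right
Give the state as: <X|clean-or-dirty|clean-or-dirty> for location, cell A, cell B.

step 1/6 (Left): <A|dirty|dirty>
step 2/6 (Left): <A|dirty|dirty>
step 3/6 (Suck): <A|clean|dirty>
step 4/6 (Suck): <A|clean|dirty>
step 5/6 (Right): <B|clean|dirty>
step 6/6 (Right): <B|clean|dirty>

<B|clean|dirty>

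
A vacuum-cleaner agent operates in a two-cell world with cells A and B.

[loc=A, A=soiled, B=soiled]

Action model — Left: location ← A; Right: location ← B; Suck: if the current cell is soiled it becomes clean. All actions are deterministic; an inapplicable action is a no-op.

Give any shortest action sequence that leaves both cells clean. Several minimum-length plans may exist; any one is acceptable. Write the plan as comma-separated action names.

Suck, Right, Suck

t=1 Suck ⇒ loc=A A=clean B=soiled
t=2 Right ⇒ loc=B A=clean B=soiled
t=3 Suck ⇒ loc=B A=clean B=clean
min 3: Suck A + move + Suck B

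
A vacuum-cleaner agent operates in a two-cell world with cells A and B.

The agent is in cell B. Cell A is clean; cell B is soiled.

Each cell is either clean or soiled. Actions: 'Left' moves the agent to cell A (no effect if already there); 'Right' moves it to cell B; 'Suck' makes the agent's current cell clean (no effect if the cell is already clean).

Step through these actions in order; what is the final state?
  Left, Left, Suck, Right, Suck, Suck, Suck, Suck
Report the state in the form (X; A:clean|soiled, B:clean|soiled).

(B; A:clean, B:clean)

1) do Left; now (A; A:clean, B:soiled)
2) do Left; now (A; A:clean, B:soiled)
3) do Suck; now (A; A:clean, B:soiled)
4) do Right; now (B; A:clean, B:soiled)
5) do Suck; now (B; A:clean, B:clean)
6) do Suck; now (B; A:clean, B:clean)
7) do Suck; now (B; A:clean, B:clean)
8) do Suck; now (B; A:clean, B:clean)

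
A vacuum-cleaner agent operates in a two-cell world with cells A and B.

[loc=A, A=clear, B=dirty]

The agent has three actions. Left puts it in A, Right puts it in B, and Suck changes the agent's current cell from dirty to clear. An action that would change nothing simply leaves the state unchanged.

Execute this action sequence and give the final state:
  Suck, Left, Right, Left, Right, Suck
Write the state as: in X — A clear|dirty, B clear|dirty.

1) do Suck; now in A — A clear, B dirty
2) do Left; now in A — A clear, B dirty
3) do Right; now in B — A clear, B dirty
4) do Left; now in A — A clear, B dirty
5) do Right; now in B — A clear, B dirty
6) do Suck; now in B — A clear, B clear

in B — A clear, B clear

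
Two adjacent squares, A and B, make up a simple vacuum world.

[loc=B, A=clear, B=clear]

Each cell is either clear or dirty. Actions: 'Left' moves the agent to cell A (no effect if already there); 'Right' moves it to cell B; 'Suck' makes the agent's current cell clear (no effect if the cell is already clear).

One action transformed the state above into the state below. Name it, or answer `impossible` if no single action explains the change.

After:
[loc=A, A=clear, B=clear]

try  Left: <A|clear|clear>  ← match
try Right: <B|clear|clear>
try  Suck: <B|clear|clear>

Left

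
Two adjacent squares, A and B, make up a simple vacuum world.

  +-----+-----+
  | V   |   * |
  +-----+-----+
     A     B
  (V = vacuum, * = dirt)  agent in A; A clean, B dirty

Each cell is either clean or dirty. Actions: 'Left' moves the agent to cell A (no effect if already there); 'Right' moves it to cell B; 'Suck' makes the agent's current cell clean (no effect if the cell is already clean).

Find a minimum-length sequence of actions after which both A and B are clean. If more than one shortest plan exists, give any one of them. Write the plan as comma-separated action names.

1. Right → loc=B A=clean B=dirty
2. Suck → loc=B A=clean B=clean
min 2: go B then Suck

Right, Suck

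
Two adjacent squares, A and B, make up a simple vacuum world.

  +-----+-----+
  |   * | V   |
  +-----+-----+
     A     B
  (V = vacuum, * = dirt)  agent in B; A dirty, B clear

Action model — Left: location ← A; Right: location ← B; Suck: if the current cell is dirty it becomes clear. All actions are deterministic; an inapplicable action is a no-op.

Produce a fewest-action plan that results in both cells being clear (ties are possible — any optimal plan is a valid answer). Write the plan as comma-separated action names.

Left, Suck

1. Left → loc=A A=dirty B=clear
2. Suck → loc=A A=clear B=clear
min 2: go A then Suck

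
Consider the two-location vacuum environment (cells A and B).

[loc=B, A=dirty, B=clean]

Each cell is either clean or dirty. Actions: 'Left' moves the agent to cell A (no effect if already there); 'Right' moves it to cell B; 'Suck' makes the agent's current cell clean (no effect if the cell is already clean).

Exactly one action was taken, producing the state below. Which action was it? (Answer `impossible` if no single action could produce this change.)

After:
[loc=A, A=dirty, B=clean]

try  Left: (A; A:dirty, B:clean)  ← match
try Right: (B; A:dirty, B:clean)
try  Suck: (B; A:dirty, B:clean)

Left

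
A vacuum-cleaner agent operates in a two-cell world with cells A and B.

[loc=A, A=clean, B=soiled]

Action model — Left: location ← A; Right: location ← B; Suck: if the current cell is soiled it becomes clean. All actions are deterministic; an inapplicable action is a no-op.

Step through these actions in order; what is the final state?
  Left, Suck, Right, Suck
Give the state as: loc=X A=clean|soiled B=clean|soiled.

Left (#1): loc=A A=clean B=soiled
Suck (#2): loc=A A=clean B=soiled
Right (#3): loc=B A=clean B=soiled
Suck (#4): loc=B A=clean B=clean

loc=B A=clean B=clean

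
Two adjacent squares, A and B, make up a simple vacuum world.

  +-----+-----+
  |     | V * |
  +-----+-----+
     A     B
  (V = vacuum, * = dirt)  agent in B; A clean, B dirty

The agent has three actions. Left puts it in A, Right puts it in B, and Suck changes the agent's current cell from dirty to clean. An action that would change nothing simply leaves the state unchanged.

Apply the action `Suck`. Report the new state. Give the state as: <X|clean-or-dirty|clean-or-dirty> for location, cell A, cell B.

start: <B|clean|dirty>
step 1/1 (Suck): <B|clean|clean>

<B|clean|clean>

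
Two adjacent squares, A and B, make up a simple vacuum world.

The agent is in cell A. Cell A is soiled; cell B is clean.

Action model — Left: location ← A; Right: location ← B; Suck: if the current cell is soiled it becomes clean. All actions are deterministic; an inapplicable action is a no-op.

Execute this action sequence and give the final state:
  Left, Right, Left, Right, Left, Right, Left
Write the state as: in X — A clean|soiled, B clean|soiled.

1) do Left; now in A — A soiled, B clean
2) do Right; now in B — A soiled, B clean
3) do Left; now in A — A soiled, B clean
4) do Right; now in B — A soiled, B clean
5) do Left; now in A — A soiled, B clean
6) do Right; now in B — A soiled, B clean
7) do Left; now in A — A soiled, B clean

in A — A soiled, B clean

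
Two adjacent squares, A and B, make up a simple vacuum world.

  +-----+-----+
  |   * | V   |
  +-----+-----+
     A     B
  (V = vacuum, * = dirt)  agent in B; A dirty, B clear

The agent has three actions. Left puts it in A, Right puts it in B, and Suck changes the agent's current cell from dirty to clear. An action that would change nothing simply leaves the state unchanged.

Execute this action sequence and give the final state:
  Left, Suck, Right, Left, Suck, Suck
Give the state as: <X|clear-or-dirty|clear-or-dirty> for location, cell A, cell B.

<A|clear|clear>

t=1 Left ⇒ <A|dirty|clear>
t=2 Suck ⇒ <A|clear|clear>
t=3 Right ⇒ <B|clear|clear>
t=4 Left ⇒ <A|clear|clear>
t=5 Suck ⇒ <A|clear|clear>
t=6 Suck ⇒ <A|clear|clear>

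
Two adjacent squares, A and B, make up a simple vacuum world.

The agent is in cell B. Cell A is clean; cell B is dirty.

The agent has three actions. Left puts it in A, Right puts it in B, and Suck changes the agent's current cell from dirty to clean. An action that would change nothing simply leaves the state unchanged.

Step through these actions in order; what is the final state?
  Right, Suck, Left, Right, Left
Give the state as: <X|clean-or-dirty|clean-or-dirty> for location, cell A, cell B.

[1] after Right: <B|clean|dirty>
[2] after Suck: <B|clean|clean>
[3] after Left: <A|clean|clean>
[4] after Right: <B|clean|clean>
[5] after Left: <A|clean|clean>

<A|clean|clean>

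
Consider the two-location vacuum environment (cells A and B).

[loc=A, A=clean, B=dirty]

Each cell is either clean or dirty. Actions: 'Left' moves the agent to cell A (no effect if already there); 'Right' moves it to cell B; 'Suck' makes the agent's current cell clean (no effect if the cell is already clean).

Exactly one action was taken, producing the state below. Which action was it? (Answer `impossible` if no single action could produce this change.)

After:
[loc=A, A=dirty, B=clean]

try  Left: loc=A A=clean B=dirty
try Right: loc=B A=clean B=dirty
try  Suck: loc=A A=clean B=dirty
no single action produces the after-state

impossible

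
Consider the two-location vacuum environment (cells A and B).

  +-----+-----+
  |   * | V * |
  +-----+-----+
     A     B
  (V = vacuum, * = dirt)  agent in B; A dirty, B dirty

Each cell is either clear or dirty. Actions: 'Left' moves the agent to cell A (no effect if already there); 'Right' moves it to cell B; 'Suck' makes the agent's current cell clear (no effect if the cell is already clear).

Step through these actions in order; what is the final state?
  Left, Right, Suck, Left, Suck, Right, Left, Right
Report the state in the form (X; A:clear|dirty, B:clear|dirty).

(B; A:clear, B:clear)

[1] after Left: (A; A:dirty, B:dirty)
[2] after Right: (B; A:dirty, B:dirty)
[3] after Suck: (B; A:dirty, B:clear)
[4] after Left: (A; A:dirty, B:clear)
[5] after Suck: (A; A:clear, B:clear)
[6] after Right: (B; A:clear, B:clear)
[7] after Left: (A; A:clear, B:clear)
[8] after Right: (B; A:clear, B:clear)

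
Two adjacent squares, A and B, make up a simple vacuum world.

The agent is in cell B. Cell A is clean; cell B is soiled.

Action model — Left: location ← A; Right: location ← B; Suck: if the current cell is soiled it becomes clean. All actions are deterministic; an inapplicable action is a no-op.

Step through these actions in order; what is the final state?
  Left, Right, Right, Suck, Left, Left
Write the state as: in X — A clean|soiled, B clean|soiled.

in A — A clean, B clean

Left (#1): in A — A clean, B soiled
Right (#2): in B — A clean, B soiled
Right (#3): in B — A clean, B soiled
Suck (#4): in B — A clean, B clean
Left (#5): in A — A clean, B clean
Left (#6): in A — A clean, B clean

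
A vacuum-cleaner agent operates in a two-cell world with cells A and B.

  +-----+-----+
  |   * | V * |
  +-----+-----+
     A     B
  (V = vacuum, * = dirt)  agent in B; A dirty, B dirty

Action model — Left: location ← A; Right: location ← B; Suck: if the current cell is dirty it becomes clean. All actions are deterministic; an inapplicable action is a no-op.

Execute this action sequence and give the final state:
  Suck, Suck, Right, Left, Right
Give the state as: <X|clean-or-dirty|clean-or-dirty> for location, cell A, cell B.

Suck (#1): <B|dirty|clean>
Suck (#2): <B|dirty|clean>
Right (#3): <B|dirty|clean>
Left (#4): <A|dirty|clean>
Right (#5): <B|dirty|clean>

<B|dirty|clean>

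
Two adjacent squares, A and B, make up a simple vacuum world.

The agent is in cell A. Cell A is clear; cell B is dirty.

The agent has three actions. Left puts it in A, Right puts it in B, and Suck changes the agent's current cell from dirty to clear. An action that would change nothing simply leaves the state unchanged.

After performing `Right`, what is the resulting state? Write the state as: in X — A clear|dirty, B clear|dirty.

in B — A clear, B dirty

start: in A — A clear, B dirty
[1] after Right: in B — A clear, B dirty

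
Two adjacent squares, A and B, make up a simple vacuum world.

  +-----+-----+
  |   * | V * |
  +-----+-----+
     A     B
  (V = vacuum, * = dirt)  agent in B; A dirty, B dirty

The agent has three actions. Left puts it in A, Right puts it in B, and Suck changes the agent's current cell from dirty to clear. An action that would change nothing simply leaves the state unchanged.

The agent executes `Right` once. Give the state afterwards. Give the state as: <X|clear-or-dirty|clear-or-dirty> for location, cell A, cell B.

start: <B|dirty|dirty>
1. Right → <B|dirty|dirty>

<B|dirty|dirty>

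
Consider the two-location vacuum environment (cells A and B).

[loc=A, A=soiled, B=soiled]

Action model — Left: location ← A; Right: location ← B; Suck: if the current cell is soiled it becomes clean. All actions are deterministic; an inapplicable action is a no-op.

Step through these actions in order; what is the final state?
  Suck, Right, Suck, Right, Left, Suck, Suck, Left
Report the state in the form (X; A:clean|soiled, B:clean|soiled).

(A; A:clean, B:clean)

t=1 Suck ⇒ (A; A:clean, B:soiled)
t=2 Right ⇒ (B; A:clean, B:soiled)
t=3 Suck ⇒ (B; A:clean, B:clean)
t=4 Right ⇒ (B; A:clean, B:clean)
t=5 Left ⇒ (A; A:clean, B:clean)
t=6 Suck ⇒ (A; A:clean, B:clean)
t=7 Suck ⇒ (A; A:clean, B:clean)
t=8 Left ⇒ (A; A:clean, B:clean)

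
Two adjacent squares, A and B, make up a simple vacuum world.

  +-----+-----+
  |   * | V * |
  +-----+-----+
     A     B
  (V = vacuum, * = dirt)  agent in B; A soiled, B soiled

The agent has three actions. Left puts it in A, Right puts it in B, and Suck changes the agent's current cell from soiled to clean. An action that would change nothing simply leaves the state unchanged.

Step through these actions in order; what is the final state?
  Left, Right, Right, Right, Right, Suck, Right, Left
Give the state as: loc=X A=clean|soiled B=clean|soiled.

[1] after Left: loc=A A=soiled B=soiled
[2] after Right: loc=B A=soiled B=soiled
[3] after Right: loc=B A=soiled B=soiled
[4] after Right: loc=B A=soiled B=soiled
[5] after Right: loc=B A=soiled B=soiled
[6] after Suck: loc=B A=soiled B=clean
[7] after Right: loc=B A=soiled B=clean
[8] after Left: loc=A A=soiled B=clean

loc=A A=soiled B=clean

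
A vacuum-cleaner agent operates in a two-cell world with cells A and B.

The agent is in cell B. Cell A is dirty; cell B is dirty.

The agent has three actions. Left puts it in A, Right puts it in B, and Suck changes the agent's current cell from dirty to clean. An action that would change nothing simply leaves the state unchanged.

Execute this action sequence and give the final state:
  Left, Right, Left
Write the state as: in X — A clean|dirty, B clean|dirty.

step 1/3 (Left): in A — A dirty, B dirty
step 2/3 (Right): in B — A dirty, B dirty
step 3/3 (Left): in A — A dirty, B dirty

in A — A dirty, B dirty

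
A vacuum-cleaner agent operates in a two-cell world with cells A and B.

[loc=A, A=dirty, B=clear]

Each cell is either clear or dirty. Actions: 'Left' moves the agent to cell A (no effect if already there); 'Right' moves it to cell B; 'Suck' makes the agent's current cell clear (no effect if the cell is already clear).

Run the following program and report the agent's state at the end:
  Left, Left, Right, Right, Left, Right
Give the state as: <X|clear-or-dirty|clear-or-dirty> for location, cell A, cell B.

t=1 Left ⇒ <A|dirty|clear>
t=2 Left ⇒ <A|dirty|clear>
t=3 Right ⇒ <B|dirty|clear>
t=4 Right ⇒ <B|dirty|clear>
t=5 Left ⇒ <A|dirty|clear>
t=6 Right ⇒ <B|dirty|clear>

<B|dirty|clear>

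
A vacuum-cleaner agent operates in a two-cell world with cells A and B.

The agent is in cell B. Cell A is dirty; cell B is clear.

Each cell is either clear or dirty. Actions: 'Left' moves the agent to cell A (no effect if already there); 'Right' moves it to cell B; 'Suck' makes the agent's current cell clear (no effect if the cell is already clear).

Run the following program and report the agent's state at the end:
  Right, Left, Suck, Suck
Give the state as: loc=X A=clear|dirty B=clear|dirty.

Right (#1): loc=B A=dirty B=clear
Left (#2): loc=A A=dirty B=clear
Suck (#3): loc=A A=clear B=clear
Suck (#4): loc=A A=clear B=clear

loc=A A=clear B=clear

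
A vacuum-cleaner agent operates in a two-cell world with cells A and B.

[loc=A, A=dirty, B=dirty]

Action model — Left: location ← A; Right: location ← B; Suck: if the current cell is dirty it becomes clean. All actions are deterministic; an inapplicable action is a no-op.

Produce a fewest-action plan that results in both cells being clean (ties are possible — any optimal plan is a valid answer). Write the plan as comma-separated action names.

[1] after Suck: <A|clean|dirty>
[2] after Right: <B|clean|dirty>
[3] after Suck: <B|clean|clean>
min 3: Suck A + move + Suck B

Suck, Right, Suck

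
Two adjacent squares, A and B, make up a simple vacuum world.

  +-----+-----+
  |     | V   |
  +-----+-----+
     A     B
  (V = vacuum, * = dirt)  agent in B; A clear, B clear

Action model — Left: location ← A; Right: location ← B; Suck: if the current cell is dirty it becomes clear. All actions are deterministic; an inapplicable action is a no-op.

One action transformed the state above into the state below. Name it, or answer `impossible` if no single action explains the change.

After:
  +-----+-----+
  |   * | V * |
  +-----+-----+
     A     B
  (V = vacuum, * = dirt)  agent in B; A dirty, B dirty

impossible

try  Left: in A — A clear, B clear
try Right: in B — A clear, B clear
try  Suck: in B — A clear, B clear
no single action produces the after-state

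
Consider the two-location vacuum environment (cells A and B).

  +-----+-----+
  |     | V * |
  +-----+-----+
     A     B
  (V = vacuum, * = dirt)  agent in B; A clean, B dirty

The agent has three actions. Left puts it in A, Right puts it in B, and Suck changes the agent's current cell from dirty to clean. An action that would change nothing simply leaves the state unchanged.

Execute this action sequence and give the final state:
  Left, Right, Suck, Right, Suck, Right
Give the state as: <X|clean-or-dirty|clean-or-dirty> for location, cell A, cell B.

<B|clean|clean>

Left (#1): <A|clean|dirty>
Right (#2): <B|clean|dirty>
Suck (#3): <B|clean|clean>
Right (#4): <B|clean|clean>
Suck (#5): <B|clean|clean>
Right (#6): <B|clean|clean>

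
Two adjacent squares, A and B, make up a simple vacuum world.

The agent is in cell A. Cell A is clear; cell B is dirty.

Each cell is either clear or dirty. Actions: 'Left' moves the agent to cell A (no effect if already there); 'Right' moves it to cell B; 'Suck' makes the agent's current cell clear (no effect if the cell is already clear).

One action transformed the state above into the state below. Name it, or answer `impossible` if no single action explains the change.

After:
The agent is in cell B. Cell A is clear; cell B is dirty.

Right

try  Left: in A — A clear, B dirty
try Right: in B — A clear, B dirty  ← match
try  Suck: in A — A clear, B dirty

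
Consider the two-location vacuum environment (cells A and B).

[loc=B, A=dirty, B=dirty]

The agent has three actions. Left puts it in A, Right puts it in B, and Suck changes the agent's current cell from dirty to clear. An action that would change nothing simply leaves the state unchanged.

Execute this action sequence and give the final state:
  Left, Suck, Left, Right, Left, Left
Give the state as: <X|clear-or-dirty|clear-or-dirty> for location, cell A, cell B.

<A|clear|dirty>

step 1/6 (Left): <A|dirty|dirty>
step 2/6 (Suck): <A|clear|dirty>
step 3/6 (Left): <A|clear|dirty>
step 4/6 (Right): <B|clear|dirty>
step 5/6 (Left): <A|clear|dirty>
step 6/6 (Left): <A|clear|dirty>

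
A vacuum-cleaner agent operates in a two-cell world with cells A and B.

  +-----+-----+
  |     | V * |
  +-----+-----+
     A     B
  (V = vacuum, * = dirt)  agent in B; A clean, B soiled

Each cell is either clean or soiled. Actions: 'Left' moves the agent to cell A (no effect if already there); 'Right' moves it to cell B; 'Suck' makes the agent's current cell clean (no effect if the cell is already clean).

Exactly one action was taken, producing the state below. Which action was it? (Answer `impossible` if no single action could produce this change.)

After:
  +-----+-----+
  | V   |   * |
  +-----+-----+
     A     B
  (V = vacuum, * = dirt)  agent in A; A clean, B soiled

try  Left: (A; A:clean, B:soiled)  ← match
try Right: (B; A:clean, B:soiled)
try  Suck: (B; A:clean, B:clean)

Left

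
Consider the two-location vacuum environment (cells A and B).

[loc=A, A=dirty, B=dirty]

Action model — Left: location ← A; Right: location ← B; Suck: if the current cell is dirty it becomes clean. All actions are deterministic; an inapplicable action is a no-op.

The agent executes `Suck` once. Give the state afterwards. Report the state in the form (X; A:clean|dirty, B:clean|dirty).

(A; A:clean, B:dirty)

start: (A; A:dirty, B:dirty)
[1] after Suck: (A; A:clean, B:dirty)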